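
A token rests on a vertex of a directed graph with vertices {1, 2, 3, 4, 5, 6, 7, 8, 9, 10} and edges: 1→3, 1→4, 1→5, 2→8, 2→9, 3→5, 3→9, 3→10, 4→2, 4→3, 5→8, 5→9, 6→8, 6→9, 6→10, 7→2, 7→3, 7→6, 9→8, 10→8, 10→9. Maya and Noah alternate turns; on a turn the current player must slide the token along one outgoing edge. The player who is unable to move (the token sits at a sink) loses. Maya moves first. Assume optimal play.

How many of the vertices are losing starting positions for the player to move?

2

Work bottom-up. With no move the player to move loses. Otherwise the position is W if at least one move leads to an L position for the opponent, and L if every move leads to a W.
Every edge goes from a vertex to one that appears earlier in the order 8, 9, 5, 2, 10, 3, 4, 6, 7, 1, so processing vertices in that order labels each vertex after all of its successors.
8: no outgoing edge → L
9: reaches L-position 8 → W
5: reaches L-position 8 → W
2: reaches L-position 8 → W
10: reaches L-position 8 → W
3: only reaches 10(W), 5(W), 9(W), all W → L
4: reaches L-position 3 → W
6: reaches L-position 8 → W
7: reaches L-position 3 → W
1: reaches L-position 3 → W
The L vertices are 3, 8; that is 2 in all.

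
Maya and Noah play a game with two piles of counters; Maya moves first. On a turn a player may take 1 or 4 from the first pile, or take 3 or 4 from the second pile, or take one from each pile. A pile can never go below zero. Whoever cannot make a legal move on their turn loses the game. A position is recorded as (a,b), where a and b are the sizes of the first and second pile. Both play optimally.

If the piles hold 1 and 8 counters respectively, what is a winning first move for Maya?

Label each position W (a win for the player to move) or L (a loss). A position with no legal move is L; any other position is W exactly when some move reaches an L, and L when every move reaches a W.
No move ever increases a pile, so every position that can arise here has a ≤ 1 and b ≤ 8; it is enough to label the cells with 0 ≤ a ≤ 1 and 0 ≤ b ≤ 8.
Every move lowers a or b (never raises either), so fill the grid row by row in increasing a, and left to right within a row: each cell's successors are then already labelled.
      b=0  b=1  b=2  b=3  b=4  b=5  b=6  b=7  b=8
a=0:    L    L    L    W    W    W    W    L    L
a=1:    W    W    W    W    L    L    L    W    W
Cells with no legal move (terminal, hence L): (0,0), (0,1), (0,2).
The remaining L cells, each justified by listing all of its moves:
(0,7): →(0,4)(W), (0,3)(W) — all W, so L
(0,8): →(0,5)(W), (0,4)(W) — all W, so L
(1,4): →(0,4)(W), (1,1)(W), (1,0)(W), (0,3)(W) — all W, so L
(1,5): →(0,5)(W), (1,2)(W), (1,1)(W), (0,4)(W) — all W, so L
(1,6): →(0,6)(W), (1,3)(W), (1,2)(W), (0,5)(W) — all W, so L
Every other cell has at least one move into one of the L cells above, so it is W.
From (1,8), the L positions reachable in one move are: (0,8), (1,5), (1,4), (0,7). Any move reaching one of these is winning.

Move to (0,8).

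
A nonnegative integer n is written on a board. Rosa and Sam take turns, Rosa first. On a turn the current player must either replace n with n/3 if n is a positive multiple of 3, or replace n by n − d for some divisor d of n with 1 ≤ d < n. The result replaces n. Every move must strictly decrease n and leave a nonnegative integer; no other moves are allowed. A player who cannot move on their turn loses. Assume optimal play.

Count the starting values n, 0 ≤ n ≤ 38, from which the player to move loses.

Work bottom-up. With no move the player to move loses. Otherwise the position is W if at least one move leads to an L position for the opponent, and L if every move leads to a W.
n=0: no move → L
n=1: no move → L
n=2: reaches L-position 1 → W
n=3: reaches L-position 1 → W
n=4: only reaches 2(W), 3(W), all W → L
n=5: reaches L-position 4 → W
n=6: reaches L-position 4 → W
n=7: only reaches 6(W), which is W → L
n=8: reaches L-position 4 → W
n=9: only reaches 3(W), 6(W), 8(W), all W → L
n=10: reaches L-position 9 → W
n=11: only reaches 10(W), which is W → L
n=12: reaches L-position 4 → W
n=13: only reaches 12(W), which is W → L
n=14: reaches L-position 7 → W
n=15: only reaches 5(W), 10(W), 12(W), 14(W), all W → L
n=16: reaches L-position 15 → W
n=17: only reaches 16(W), which is W → L
n=18: reaches L-position 9 → W
n=19: only reaches 18(W), which is W → L
n=20: reaches L-position 15 → W
n=21: reaches L-position 7 → W
n=22: reaches L-position 11 → W
n=23: only reaches 22(W), which is W → L
n=24: reaches L-position 23 → W
n=25: only reaches 20(W), 24(W), all W → L
n=26: reaches L-position 13 → W
n=27: reaches L-position 9 → W
n=28: only reaches 14(W), 21(W), 24(W), 26(W), 27(W), all W → L
n=29: reaches L-position 28 → W
n=30: reaches L-position 15 → W
n=31: only reaches 30(W), which is W → L
n=32: reaches L-position 28 → W
n=33: reaches L-position 11 → W
n=34: reaches L-position 17 → W
n=35: reaches L-position 28 → W
n=36: only reaches 12(W), 18(W), 24(W), 27(W), 30(W), 32(W), 33(W), 34(W), 35(W), all W → L
n=37: reaches L-position 36 → W
n=38: reaches L-position 19 → W
L entries with 0 ≤ n ≤ 38: n = 0, 1, 4, 7, 9, 11, 13, 15, 17, 19, 23, 25, 28, 31, 36; that makes 15.

15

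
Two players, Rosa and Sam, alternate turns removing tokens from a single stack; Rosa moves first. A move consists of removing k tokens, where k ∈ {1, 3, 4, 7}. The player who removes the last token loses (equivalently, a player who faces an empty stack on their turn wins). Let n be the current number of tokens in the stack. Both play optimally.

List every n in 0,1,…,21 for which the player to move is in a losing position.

Compute win/loss labels from the base case upward. A position with no move is W. Any other position is W if it can reach an L in one move, else L.
n=0: no move; the opponent has just taken the last token and therefore loses → W
n=1: →0(W) only, which is W, so L
n=2: →1(L), so W
n=3: →2(W), 0(W) — all W, so L
n=4: →3(L), so W
n=5: →1(L), so W
n=6: →3(L), so W
n=7: →3(L), so W
n=8: →1(L), so W
n=9: →8(W), 6(W), 5(W), 2(W) — all W, so L
n=10: →9(L), so W
n=11: →10(W), 8(W), 7(W), 4(W) — all W, so L
n=12: →11(L), so W
n=13: →9(L), so W
n=14: →11(L), so W
n=15: →11(L), so W
n=16: →9(L), so W
n=17: →16(W), 14(W), 13(W), 10(W) — all W, so L
n=18: →17(L), so W
n=19: →18(W), 16(W), 15(W), 12(W) — all W, so L
n=20: →19(L), so W
n=21: →17(L), so W
Reading off the rows marked L gives the requested list; there are 6 such values of n.

1, 3, 9, 11, 17, 19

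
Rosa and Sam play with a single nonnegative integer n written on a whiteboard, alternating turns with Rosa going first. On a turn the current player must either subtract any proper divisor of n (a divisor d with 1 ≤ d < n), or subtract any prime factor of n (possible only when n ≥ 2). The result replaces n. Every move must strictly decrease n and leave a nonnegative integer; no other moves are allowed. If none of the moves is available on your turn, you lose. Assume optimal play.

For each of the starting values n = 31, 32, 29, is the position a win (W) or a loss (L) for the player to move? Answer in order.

31: W, 32: L, 29: W

Label each position W (a win for the player to move) or L (a loss). A position with no legal move is L; any other position is W exactly when some move reaches an L, and L when every move reaches a W.
n=0: no move → L
n=1: no move → L
n=2: can move to 0, which is L ⇒ W
n=3: can move to 0, which is L ⇒ W
n=4: moves to 2(W), 3(W); every one is W ⇒ L
n=5: can move to 0, which is L ⇒ W
n=6: can move to 4, which is L ⇒ W
n=7: can move to 0, which is L ⇒ W
n=8: can move to 4, which is L ⇒ W
n=9: moves to 6(W), 8(W); every one is W ⇒ L
n=10: can move to 9, which is L ⇒ W
n=11: can move to 0, which is L ⇒ W
n=12: can move to 9, which is L ⇒ W
n=13: can move to 0, which is L ⇒ W
n=14: moves to 7(W), 12(W), 13(W); every one is W ⇒ L
n=15: can move to 14, which is L ⇒ W
n=16: can move to 14, which is L ⇒ W
n=17: can move to 0, which is L ⇒ W
n=18: can move to 9, which is L ⇒ W
n=19: can move to 0, which is L ⇒ W
n=20: moves to 10(W), 15(W), 16(W), 18(W), 19(W); every one is W ⇒ L
n=21: can move to 14, which is L ⇒ W
n=22: can move to 20, which is L ⇒ W
n=23: can move to 0, which is L ⇒ W
n=24: can move to 20, which is L ⇒ W
n=25: can move to 20, which is L ⇒ W
n=26: moves to 13(W), 24(W), 25(W); every one is W ⇒ L
n=27: can move to 26, which is L ⇒ W
n=28: can move to 14, which is L ⇒ W
n=29: can move to 0, which is L ⇒ W
n=30: can move to 20, which is L ⇒ W
n=31: can move to 0, which is L ⇒ W
n=32: moves to 16(W), 24(W), 28(W), 30(W), 31(W); every one is W ⇒ L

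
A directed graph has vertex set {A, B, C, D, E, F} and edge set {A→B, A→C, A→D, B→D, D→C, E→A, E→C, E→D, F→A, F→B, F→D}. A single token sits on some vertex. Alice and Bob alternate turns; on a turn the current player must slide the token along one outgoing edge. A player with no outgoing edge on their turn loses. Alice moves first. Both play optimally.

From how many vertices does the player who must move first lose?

Positions with no move are L. A position that does have a move is losing for the player to move precisely when every available move leads to a winning position for the opponent. Fill in the labels:
Every edge goes from a vertex to one that appears earlier in the order C, D, B, A, F, E, so processing vertices in that order labels each vertex after all of its successors.
C: no outgoing edge → L
D: can move to C, which is L ⇒ W
B: the only move is to D(W), a W ⇒ L
A: can move to B, which is L ⇒ W
F: can move to B, which is L ⇒ W
E: can move to C, which is L ⇒ W
The L vertices are B, C; that is 2 in all.

2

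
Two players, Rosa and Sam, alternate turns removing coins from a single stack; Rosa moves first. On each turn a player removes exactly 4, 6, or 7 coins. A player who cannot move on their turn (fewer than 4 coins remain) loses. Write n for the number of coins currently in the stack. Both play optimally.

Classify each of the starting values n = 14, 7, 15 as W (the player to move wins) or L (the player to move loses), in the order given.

Label each position W (a win for the player to move) or L (a loss). A position with no legal move is L; any other position is W exactly when some move reaches an L, and L when every move reaches a W.
n=0: no move → L
n=1: no move → L
n=2: no move → L
n=3: no move → L
n=4: can move to 0, which is L ⇒ W
n=5: can move to 1, which is L ⇒ W
n=6: can move to 2, which is L ⇒ W
n=7: can move to 3, which is L ⇒ W
n=8: can move to 2, which is L ⇒ W
n=9: can move to 3, which is L ⇒ W
n=10: can move to 3, which is L ⇒ W
n=11: moves to 7(W), 5(W), 4(W); every one is W ⇒ L
n=12: moves to 8(W), 6(W), 5(W); every one is W ⇒ L
n=13: moves to 9(W), 7(W), 6(W); every one is W ⇒ L
n=14: moves to 10(W), 8(W), 7(W); every one is W ⇒ L
n=15: can move to 11, which is L ⇒ W

14: L, 7: W, 15: W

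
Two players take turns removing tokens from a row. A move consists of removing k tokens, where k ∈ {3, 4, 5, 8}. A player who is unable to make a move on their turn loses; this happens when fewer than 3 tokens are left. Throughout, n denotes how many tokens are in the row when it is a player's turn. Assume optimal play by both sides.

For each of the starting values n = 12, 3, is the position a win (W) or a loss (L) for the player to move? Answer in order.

Build the W/L table. Terminal = L. A non-terminal position is W if it has a move to some L; otherwise it is L.
n=0: no move → L
n=1: no move → L
n=2: no move → L
n=3: reaches L-position 0 → W
n=4: reaches L-position 1 → W
n=5: reaches L-position 2 → W
n=6: reaches L-position 2 → W
n=7: reaches L-position 2 → W
n=8: reaches L-position 0 → W
n=9: reaches L-position 1 → W
n=10: reaches L-position 2 → W
n=11: only reaches 8(W), 7(W), 6(W), 3(W), all W → L
n=12: only reaches 9(W), 8(W), 7(W), 4(W), all W → L

12: L, 3: W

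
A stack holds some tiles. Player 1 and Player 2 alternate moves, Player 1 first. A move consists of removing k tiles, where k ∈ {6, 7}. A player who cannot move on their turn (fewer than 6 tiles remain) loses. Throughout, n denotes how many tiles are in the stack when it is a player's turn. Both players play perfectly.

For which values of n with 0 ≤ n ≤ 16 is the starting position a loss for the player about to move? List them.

Label each position W (a win for the player to move) or L (a loss). A position with no legal move is L; any other position is W exactly when some move reaches an L, and L when every move reaches a W.
n=0: no move → L
n=1: no move → L
n=2: no move → L
n=3: no move → L
n=4: no move → L
n=5: no move → L
n=6: reaches L-position 0 → W
n=7: reaches L-position 1 → W
n=8: reaches L-position 2 → W
n=9: reaches L-position 3 → W
n=10: reaches L-position 4 → W
n=11: reaches L-position 5 → W
n=12: reaches L-position 5 → W
n=13: only reaches 7(W), 6(W), all W → L
n=14: only reaches 8(W), 7(W), all W → L
n=15: only reaches 9(W), 8(W), all W → L
n=16: only reaches 10(W), 9(W), all W → L
Reading off the rows marked L gives the requested list; there are 10 such values of n.

0, 1, 2, 3, 4, 5, 13, 14, 15, 16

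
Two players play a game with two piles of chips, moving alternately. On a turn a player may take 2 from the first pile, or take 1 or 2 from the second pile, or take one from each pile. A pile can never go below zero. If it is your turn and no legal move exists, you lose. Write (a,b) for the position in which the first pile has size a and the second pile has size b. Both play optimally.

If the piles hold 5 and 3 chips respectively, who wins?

Classify positions by backward induction: terminal positions (no move available) are L. From any other position, the mover wins iff some move reaches an L.
No move ever increases a pile, so every position that can arise here has a ≤ 5 and b ≤ 3; it is enough to label the cells with 0 ≤ a ≤ 5 and 0 ≤ b ≤ 3.
Every move lowers a or b (never raises either), so fill the grid row by row in increasing a, and left to right within a row: each cell's successors are then already labelled.
      b=0  b=1  b=2  b=3
a=0:    L    W    W    L
a=1:    L    W    W    L
a=2:    W    W    L    W
a=3:    W    L    W    W
a=4:    L    W    W    L
a=5:    L    W    W    L
Cells with no legal move (terminal, hence L): (0,0), (1,0).
The remaining L cells, each justified by listing all of its moves:
(0,3): moves to (0,2)(W), (0,1)(W); every one is W ⇒ L
(1,3): moves to (1,2)(W), (1,1)(W), (0,2)(W); every one is W ⇒ L
(2,2): moves to (0,2)(W), (2,1)(W), (2,0)(W), (1,1)(W); every one is W ⇒ L
(3,1): moves to (1,1)(W), (3,0)(W), (2,0)(W); every one is W ⇒ L
(4,0): the only move is to (2,0)(W), a W ⇒ L
(4,3): moves to (2,3)(W), (4,2)(W), (4,1)(W), (3,2)(W); every one is W ⇒ L
(5,0): the only move is to (3,0)(W), a W ⇒ L
(5,3): moves to (3,3)(W), (5,2)(W), (5,1)(W), (4,2)(W); every one is W ⇒ L
Every other cell has at least one move into one of the L cells above, so it is W.
Every move from (5,3) reaches a W position, so the mover loses.

The second player wins.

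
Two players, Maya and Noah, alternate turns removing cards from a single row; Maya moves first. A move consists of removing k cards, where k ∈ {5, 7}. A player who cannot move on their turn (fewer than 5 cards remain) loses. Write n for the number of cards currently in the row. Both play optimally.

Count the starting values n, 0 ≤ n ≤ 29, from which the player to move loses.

Compute win/loss labels from the base case upward. A position with no move is L. Any other position is W if it can reach an L in one move, else L.
n=0: no move → L
n=1: no move → L
n=2: no move → L
n=3: no move → L
n=4: no move → L
n=5: W (go to 0, an L position)
n=6: W (go to 1, an L position)
n=7: W (go to 2, an L position)
n=8: W (go to 3, an L position)
n=9: W (go to 4, an L position)
n=10: W (go to 3, an L position)
n=11: W (go to 4, an L position)
n=12: L (options 7(W), 5(W) are all W)
n=13: L (options 8(W), 6(W) are all W)
n=14: L (options 9(W), 7(W) are all W)
n=15: L (options 10(W), 8(W) are all W)
n=16: L (options 11(W), 9(W) are all W)
n=17: W (go to 12, an L position)
n=18: W (go to 13, an L position)
n=19: W (go to 14, an L position)
n=20: W (go to 15, an L position)
n=21: W (go to 16, an L position)
n=22: W (go to 15, an L position)
n=23: W (go to 16, an L position)
n=24: L (options 19(W), 17(W) are all W)
n=25: L (options 20(W), 18(W) are all W)
n=26: L (options 21(W), 19(W) are all W)
n=27: L (options 22(W), 20(W) are all W)
n=28: L (options 23(W), 21(W) are all W)
n=29: W (go to 24, an L position)
L entries with 0 ≤ n ≤ 29: n = 0, 1, 2, 3, 4, 12, 13, 14, 15, 16, 24, 25, 26, 27, 28; that makes 15.

15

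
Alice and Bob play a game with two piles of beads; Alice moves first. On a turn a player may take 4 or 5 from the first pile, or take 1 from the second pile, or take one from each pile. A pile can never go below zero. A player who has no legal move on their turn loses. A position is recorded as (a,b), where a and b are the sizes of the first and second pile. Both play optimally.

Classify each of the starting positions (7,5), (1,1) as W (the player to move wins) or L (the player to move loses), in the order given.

(7,5): L, (1,1): W

Compute win/loss labels from the base case upward. A position with no move is L. Any other position is W if it can reach an L in one move, else L.
No move ever increases a pile, so every position that can arise here has a ≤ 7 and b ≤ 5; it is enough to label the cells with 0 ≤ a ≤ 7 and 0 ≤ b ≤ 5.
Every move lowers a or b (never raises either), so fill the grid row by row in increasing a, and left to right within a row: each cell's successors are then already labelled.
      b=0  b=1  b=2  b=3  b=4  b=5
a=0:    L    W    L    W    L    W
a=1:    L    W    L    W    L    W
a=2:    L    W    L    W    L    W
a=3:    L    W    L    W    L    W
a=4:    W    W    W    W    W    W
a=5:    W    L    W    L    W    L
a=6:    W    L    W    L    W    L
a=7:    W    L    W    L    W    L
Cells with no legal move (terminal, hence L): (0,0), (1,0), (2,0), (3,0).
The remaining L cells, each justified by listing all of its moves:
(0,2): the only move is to (0,1)(W), a W ⇒ L
(0,4): the only move is to (0,3)(W), a W ⇒ L
(1,2): moves to (1,1)(W), (0,1)(W); every one is W ⇒ L
(1,4): moves to (1,3)(W), (0,3)(W); every one is W ⇒ L
(2,2): moves to (2,1)(W), (1,1)(W); every one is W ⇒ L
(2,4): moves to (2,3)(W), (1,3)(W); every one is W ⇒ L
(3,2): moves to (3,1)(W), (2,1)(W); every one is W ⇒ L
(3,4): moves to (3,3)(W), (2,3)(W); every one is W ⇒ L
(5,1): moves to (1,1)(W), (0,1)(W), (5,0)(W), (4,0)(W); every one is W ⇒ L
(5,3): moves to (1,3)(W), (0,3)(W), (5,2)(W), (4,2)(W); every one is W ⇒ L
(5,5): moves to (1,5)(W), (0,5)(W), (5,4)(W), (4,4)(W); every one is W ⇒ L
(6,1): moves to (2,1)(W), (1,1)(W), (6,0)(W), (5,0)(W); every one is W ⇒ L
(6,3): moves to (2,3)(W), (1,3)(W), (6,2)(W), (5,2)(W); every one is W ⇒ L
(6,5): moves to (2,5)(W), (1,5)(W), (6,4)(W), (5,4)(W); every one is W ⇒ L
(7,1): moves to (3,1)(W), (2,1)(W), (7,0)(W), (6,0)(W); every one is W ⇒ L
(7,3): moves to (3,3)(W), (2,3)(W), (7,2)(W), (6,2)(W); every one is W ⇒ L
(7,5): moves to (3,5)(W), (2,5)(W), (7,4)(W), (6,4)(W); every one is W ⇒ L
Every other cell has at least one move into one of the L cells above, so it is W.
(7,5): one of the L cells justified above, so L
(1,1): the move to (1,0) reaches an L cell, so W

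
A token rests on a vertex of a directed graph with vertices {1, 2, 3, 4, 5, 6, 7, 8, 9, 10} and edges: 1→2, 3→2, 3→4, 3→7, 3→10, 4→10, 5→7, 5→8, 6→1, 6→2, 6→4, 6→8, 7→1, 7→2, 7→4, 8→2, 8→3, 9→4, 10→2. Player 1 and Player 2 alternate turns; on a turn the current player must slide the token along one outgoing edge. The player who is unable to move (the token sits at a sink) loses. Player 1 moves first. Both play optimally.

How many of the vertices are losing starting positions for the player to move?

Label each position W (a win for the player to move) or L (a loss). A position with no legal move is L; any other position is W exactly when some move reaches an L, and L when every move reaches a W.
Every edge goes from a vertex to one that appears earlier in the order 2, 1, 10, 4, 7, 3, 9, 8, 5, 6, so processing vertices in that order labels each vertex after all of its successors.
2: no outgoing edge → L
1: reaches L-position 2 → W
10: reaches L-position 2 → W
4: only reaches 10(W), which is W → L
7: reaches L-position 4 → W
3: reaches L-position 4 → W
9: reaches L-position 4 → W
8: reaches L-position 2 → W
5: only reaches 8(W), 7(W), all W → L
6: reaches L-position 4 → W
The L vertices are 2, 4, 5; that is 3 in all.

3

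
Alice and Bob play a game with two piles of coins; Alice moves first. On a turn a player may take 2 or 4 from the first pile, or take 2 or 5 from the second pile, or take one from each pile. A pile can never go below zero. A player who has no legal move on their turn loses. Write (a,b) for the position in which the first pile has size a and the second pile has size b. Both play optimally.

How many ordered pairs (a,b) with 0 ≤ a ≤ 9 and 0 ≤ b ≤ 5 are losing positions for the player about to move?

23

Positions with no move are L. A position that does have a move is losing for the player to move precisely when every available move leads to a winning position for the opponent. Fill in the labels:
Every move lowers a or b (never raises either), so fill the grid row by row in increasing a, and left to right within a row: each cell's successors are then already labelled.
      b=0  b=1  b=2  b=3  b=4  b=5
a=0:    L    L    W    W    L    W
a=1:    L    W    W    L    L    W
a=2:    W    W    L    L    W    W
a=3:    W    L    L    W    W    L
a=4:    W    W    W    W    W    L
a=5:    W    W    W    W    W    W
a=6:    L    L    W    W    L    W
a=7:    L    W    W    L    L    W
a=8:    W    W    L    L    W    W
a=9:    W    L    L    W    W    L
Cells with no legal move (terminal, hence L): (0,0), (0,1), (1,0).
The remaining L cells, each justified by listing all of its moves:
(0,4): →(0,2)(W) only, which is W, so L
(1,3): →(1,1)(W), (0,2)(W) — all W, so L
(1,4): →(1,2)(W), (0,3)(W) — all W, so L
(2,2): →(0,2)(W), (2,0)(W), (1,1)(W) — all W, so L
(2,3): →(0,3)(W), (2,1)(W), (1,2)(W) — all W, so L
(3,1): →(1,1)(W), (2,0)(W) — all W, so L
(3,2): →(1,2)(W), (3,0)(W), (2,1)(W) — all W, so L
(3,5): →(1,5)(W), (3,3)(W), (3,0)(W), (2,4)(W) — all W, so L
(4,5): →(2,5)(W), (0,5)(W), (4,3)(W), (4,0)(W), (3,4)(W) — all W, so L
(6,0): →(4,0)(W), (2,0)(W) — all W, so L
(6,1): →(4,1)(W), (2,1)(W), (5,0)(W) — all W, so L
(6,4): →(4,4)(W), (2,4)(W), (6,2)(W), (5,3)(W) — all W, so L
(7,0): →(5,0)(W), (3,0)(W) — all W, so L
(7,3): →(5,3)(W), (3,3)(W), (7,1)(W), (6,2)(W) — all W, so L
(7,4): →(5,4)(W), (3,4)(W), (7,2)(W), (6,3)(W) — all W, so L
(8,2): →(6,2)(W), (4,2)(W), (8,0)(W), (7,1)(W) — all W, so L
(8,3): →(6,3)(W), (4,3)(W), (8,1)(W), (7,2)(W) — all W, so L
(9,1): →(7,1)(W), (5,1)(W), (8,0)(W) — all W, so L
(9,2): →(7,2)(W), (5,2)(W), (9,0)(W), (8,1)(W) — all W, so L
(9,5): →(7,5)(W), (5,5)(W), (9,3)(W), (9,0)(W), (8,4)(W) — all W, so L
Every other cell has at least one move into one of the L cells above, so it is W.
L cells per row: a=0: 3, a=1: 3, a=2: 2, a=3: 3, a=4: 1, a=5: 0, a=6: 3, a=7: 3, a=8: 2, a=9: 3; total 23.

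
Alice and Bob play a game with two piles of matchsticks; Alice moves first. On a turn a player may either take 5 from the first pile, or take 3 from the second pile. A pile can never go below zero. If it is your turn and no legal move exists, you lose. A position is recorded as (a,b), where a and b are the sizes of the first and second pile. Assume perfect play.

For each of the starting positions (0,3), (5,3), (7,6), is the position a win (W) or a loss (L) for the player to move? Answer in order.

(0,3): W, (5,3): L, (7,6): W

Use the standard recursion: the mover loses at a terminal position; elsewhere, the mover wins exactly when some move hands the opponent an L position.
No move ever increases a pile, so every position that can arise here has a ≤ 7 and b ≤ 6; it is enough to label the cells with 0 ≤ a ≤ 7 and 0 ≤ b ≤ 6.
Every move lowers a or b (never raises either), so fill the grid row by row in increasing a, and left to right within a row: each cell's successors are then already labelled.
      b=0  b=1  b=2  b=3  b=4  b=5  b=6
a=0:    L    L    L    W    W    W    L
a=1:    L    L    L    W    W    W    L
a=2:    L    L    L    W    W    W    L
a=3:    L    L    L    W    W    W    L
a=4:    L    L    L    W    W    W    L
a=5:    W    W    W    L    L    L    W
a=6:    W    W    W    L    L    L    W
a=7:    W    W    W    L    L    L    W
Cells with no legal move (terminal, hence L): (0,0), (0,1), (0,2), (1,0), (1,1), (1,2), (2,0), (2,1), (2,2), (3,0), (3,1), (3,2), (4,0), (4,1), (4,2).
The remaining L cells, each justified by listing all of its moves:
(0,6): the only move is to (0,3)(W), a W ⇒ L
(1,6): the only move is to (1,3)(W), a W ⇒ L
(2,6): the only move is to (2,3)(W), a W ⇒ L
(3,6): the only move is to (3,3)(W), a W ⇒ L
(4,6): the only move is to (4,3)(W), a W ⇒ L
(5,3): moves to (0,3)(W), (5,0)(W); every one is W ⇒ L
(5,4): moves to (0,4)(W), (5,1)(W); every one is W ⇒ L
(5,5): moves to (0,5)(W), (5,2)(W); every one is W ⇒ L
(6,3): moves to (1,3)(W), (6,0)(W); every one is W ⇒ L
(6,4): moves to (1,4)(W), (6,1)(W); every one is W ⇒ L
(6,5): moves to (1,5)(W), (6,2)(W); every one is W ⇒ L
(7,3): moves to (2,3)(W), (7,0)(W); every one is W ⇒ L
(7,4): moves to (2,4)(W), (7,1)(W); every one is W ⇒ L
(7,5): moves to (2,5)(W), (7,2)(W); every one is W ⇒ L
Every other cell has at least one move into one of the L cells above, so it is W.
(0,3): the move to (0,0) reaches an L cell, so W
(5,3): one of the L cells justified above, so L
(7,6): the move to (2,6) reaches an L cell, so W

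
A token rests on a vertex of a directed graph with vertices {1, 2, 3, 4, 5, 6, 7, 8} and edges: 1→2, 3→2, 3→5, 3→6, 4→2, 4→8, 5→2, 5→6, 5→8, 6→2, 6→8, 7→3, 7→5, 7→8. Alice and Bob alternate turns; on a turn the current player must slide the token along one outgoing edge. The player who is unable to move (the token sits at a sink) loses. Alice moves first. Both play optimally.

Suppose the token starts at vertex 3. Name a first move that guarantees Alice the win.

Move to 2.

Classify positions by backward induction: terminal positions (no move available) are L. From any other position, the mover wins iff some move reaches an L.
Every edge goes from a vertex to one that appears earlier in the order 8, 2, 4, 6, 1, 5, 3, 7, so processing vertices in that order labels each vertex after all of its successors.
8: no outgoing edge → L
2: no outgoing edge → L
4: →2(L), so W
6: →2(L), so W
1: →2(L), so W
5: →2(L), so W
3: →2(L), so W
7: →8(L), so W
From 3, the L positions reachable in one move are: 2.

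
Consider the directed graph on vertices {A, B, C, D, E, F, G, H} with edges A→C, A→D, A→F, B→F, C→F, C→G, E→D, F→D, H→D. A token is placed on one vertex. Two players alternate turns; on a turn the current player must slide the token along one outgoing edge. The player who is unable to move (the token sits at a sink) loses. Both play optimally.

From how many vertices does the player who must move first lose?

Classify positions by backward induction: terminal positions (no move available) are L. From any other position, the mover wins iff some move reaches an L.
Every edge goes from a vertex to one that appears earlier in the order G, D, F, C, H, A, E, B, so processing vertices in that order labels each vertex after all of its successors.
G: no outgoing edge → L
D: no outgoing edge → L
F: reaches L-position D → W
C: reaches L-position G → W
H: reaches L-position D → W
A: reaches L-position D → W
E: reaches L-position D → W
B: only reaches F(W), which is W → L
The L vertices are B, D, G; that is 3 in all.

3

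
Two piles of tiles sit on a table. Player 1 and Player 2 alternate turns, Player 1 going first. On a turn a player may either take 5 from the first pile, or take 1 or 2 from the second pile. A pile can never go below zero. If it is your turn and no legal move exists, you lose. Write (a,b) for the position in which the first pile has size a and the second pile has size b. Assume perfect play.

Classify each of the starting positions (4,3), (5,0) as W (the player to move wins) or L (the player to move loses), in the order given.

Positions with no move are L. A position that does have a move is losing for the player to move precisely when every available move leads to a winning position for the opponent. Fill in the labels:
No move ever increases a pile, so every position that can arise here has a ≤ 5 and b ≤ 3; it is enough to label the cells with 0 ≤ a ≤ 5 and 0 ≤ b ≤ 3.
Every move lowers a or b (never raises either), so fill the grid row by row in increasing a, and left to right within a row: each cell's successors are then already labelled.
      b=0  b=1  b=2  b=3
a=0:    L    W    W    L
a=1:    L    W    W    L
a=2:    L    W    W    L
a=3:    L    W    W    L
a=4:    L    W    W    L
a=5:    W    L    W    W
Cells with no legal move (terminal, hence L): (0,0), (1,0), (2,0), (3,0), (4,0).
The remaining L cells, each justified by listing all of its moves:
(0,3): moves to (0,2)(W), (0,1)(W); every one is W ⇒ L
(1,3): moves to (1,2)(W), (1,1)(W); every one is W ⇒ L
(2,3): moves to (2,2)(W), (2,1)(W); every one is W ⇒ L
(3,3): moves to (3,2)(W), (3,1)(W); every one is W ⇒ L
(4,3): moves to (4,2)(W), (4,1)(W); every one is W ⇒ L
(5,1): moves to (0,1)(W), (5,0)(W); every one is W ⇒ L
Every other cell has at least one move into one of the L cells above, so it is W.
(4,3): one of the L cells justified above, so L
(5,0): the move to (0,0) reaches an L cell, so W

(4,3): L, (5,0): W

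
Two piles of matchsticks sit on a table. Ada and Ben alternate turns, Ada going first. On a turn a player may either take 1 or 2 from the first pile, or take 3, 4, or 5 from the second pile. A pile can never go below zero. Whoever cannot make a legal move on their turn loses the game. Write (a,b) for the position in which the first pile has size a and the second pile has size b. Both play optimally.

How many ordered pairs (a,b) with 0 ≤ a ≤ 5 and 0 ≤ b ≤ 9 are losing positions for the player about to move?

20

Use the standard recursion: the mover loses at a terminal position; elsewhere, the mover wins exactly when some move hands the opponent an L position.
Every move lowers a or b (never raises either), so fill the grid row by row in increasing a, and left to right within a row: each cell's successors are then already labelled.
      b=0  b=1  b=2  b=3  b=4  b=5  b=6  b=7  b=8  b=9
a=0:    L    L    L    W    W    W    W    W    L    L
a=1:    W    W    W    L    L    L    W    W    W    W
a=2:    W    W    W    W    W    W    L    L    W    W
a=3:    L    L    L    W    W    W    W    W    L    L
a=4:    W    W    W    L    L    L    W    W    W    W
a=5:    W    W    W    W    W    W    L    L    W    W
Cells with no legal move (terminal, hence L): (0,0), (0,1), (0,2).
The remaining L cells, each justified by listing all of its moves:
(0,8): L (options (0,5)(W), (0,4)(W), (0,3)(W) are all W)
(0,9): L (options (0,6)(W), (0,5)(W), (0,4)(W) are all W)
(1,3): L (options (0,3)(W), (1,0)(W) are all W)
(1,4): L (options (0,4)(W), (1,1)(W), (1,0)(W) are all W)
(1,5): L (options (0,5)(W), (1,2)(W), (1,1)(W), (1,0)(W) are all W)
(2,6): L (options (1,6)(W), (0,6)(W), (2,3)(W), (2,2)(W), (2,1)(W) are all W)
(2,7): L (options (1,7)(W), (0,7)(W), (2,4)(W), (2,3)(W), (2,2)(W) are all W)
(3,0): L (options (2,0)(W), (1,0)(W) are all W)
(3,1): L (options (2,1)(W), (1,1)(W) are all W)
(3,2): L (options (2,2)(W), (1,2)(W) are all W)
(3,8): L (options (2,8)(W), (1,8)(W), (3,5)(W), (3,4)(W), (3,3)(W) are all W)
(3,9): L (options (2,9)(W), (1,9)(W), (3,6)(W), (3,5)(W), (3,4)(W) are all W)
(4,3): L (options (3,3)(W), (2,3)(W), (4,0)(W) are all W)
(4,4): L (options (3,4)(W), (2,4)(W), (4,1)(W), (4,0)(W) are all W)
(4,5): L (options (3,5)(W), (2,5)(W), (4,2)(W), (4,1)(W), (4,0)(W) are all W)
(5,6): L (options (4,6)(W), (3,6)(W), (5,3)(W), (5,2)(W), (5,1)(W) are all W)
(5,7): L (options (4,7)(W), (3,7)(W), (5,4)(W), (5,3)(W), (5,2)(W) are all W)
Every other cell has at least one move into one of the L cells above, so it is W.
L cells per row: a=0: 5, a=1: 3, a=2: 2, a=3: 5, a=4: 3, a=5: 2; total 20.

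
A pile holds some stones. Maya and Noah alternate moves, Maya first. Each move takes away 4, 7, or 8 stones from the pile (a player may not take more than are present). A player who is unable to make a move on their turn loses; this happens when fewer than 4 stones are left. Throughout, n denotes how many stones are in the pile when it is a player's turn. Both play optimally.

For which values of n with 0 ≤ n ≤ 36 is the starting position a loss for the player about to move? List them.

Use the standard recursion: the mover loses at a terminal position; elsewhere, the mover wins exactly when some move hands the opponent an L position.
n=0: no move → L
n=1: no move → L
n=2: no move → L
n=3: no move → L
n=4: can move to 0, which is L ⇒ W
n=5: can move to 1, which is L ⇒ W
n=6: can move to 2, which is L ⇒ W
n=7: can move to 3, which is L ⇒ W
n=8: can move to 1, which is L ⇒ W
n=9: can move to 2, which is L ⇒ W
n=10: can move to 3, which is L ⇒ W
n=11: can move to 3, which is L ⇒ W
n=12: moves to 8(W), 5(W), 4(W); every one is W ⇒ L
n=13: moves to 9(W), 6(W), 5(W); every one is W ⇒ L
n=14: moves to 10(W), 7(W), 6(W); every one is W ⇒ L
n=15: moves to 11(W), 8(W), 7(W); every one is W ⇒ L
n=16: can move to 12, which is L ⇒ W
n=17: can move to 13, which is L ⇒ W
n=18: can move to 14, which is L ⇒ W
n=19: can move to 15, which is L ⇒ W
n=20: can move to 13, which is L ⇒ W
n=21: can move to 14, which is L ⇒ W
n=22: can move to 15, which is L ⇒ W
n=23: can move to 15, which is L ⇒ W
n=24: moves to 20(W), 17(W), 16(W); every one is W ⇒ L
n=25: moves to 21(W), 18(W), 17(W); every one is W ⇒ L
n=26: moves to 22(W), 19(W), 18(W); every one is W ⇒ L
n=27: moves to 23(W), 20(W), 19(W); every one is W ⇒ L
n=28: can move to 24, which is L ⇒ W
n=29: can move to 25, which is L ⇒ W
n=30: can move to 26, which is L ⇒ W
n=31: can move to 27, which is L ⇒ W
n=32: can move to 25, which is L ⇒ W
n=33: can move to 26, which is L ⇒ W
n=34: can move to 27, which is L ⇒ W
n=35: can move to 27, which is L ⇒ W
n=36: moves to 32(W), 29(W), 28(W); every one is W ⇒ L
Reading off the rows marked L gives the requested list; there are 13 such values of n.

0, 1, 2, 3, 12, 13, 14, 15, 24, 25, 26, 27, 36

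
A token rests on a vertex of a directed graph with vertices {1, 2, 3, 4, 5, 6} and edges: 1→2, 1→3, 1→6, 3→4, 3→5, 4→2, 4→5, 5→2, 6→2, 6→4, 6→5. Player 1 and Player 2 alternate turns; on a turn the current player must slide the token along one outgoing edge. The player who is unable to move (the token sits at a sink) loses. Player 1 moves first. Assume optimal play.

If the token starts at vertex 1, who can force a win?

Compute win/loss labels from the base case upward. A position with no move is L. Any other position is W if it can reach an L in one move, else L.
Every edge goes from a vertex to one that appears earlier in the order 2, 5, 4, 6, 3, 1, so processing vertices in that order labels each vertex after all of its successors.
2: no outgoing edge → L
5: reaches L-position 2 → W
4: reaches L-position 2 → W
6: reaches L-position 2 → W
3: only reaches 4(W), 5(W), all W → L
1: reaches L-position 3 → W
The starting position 1 is W: Player 1 should move to 3, handing over an L position.

Player 1 wins.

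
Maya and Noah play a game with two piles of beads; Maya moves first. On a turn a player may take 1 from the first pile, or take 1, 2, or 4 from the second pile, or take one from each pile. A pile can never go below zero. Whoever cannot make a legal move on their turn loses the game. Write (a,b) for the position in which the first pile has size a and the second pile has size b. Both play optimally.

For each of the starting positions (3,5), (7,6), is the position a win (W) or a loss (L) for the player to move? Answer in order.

Build the W/L table. Terminal = L. A non-terminal position is W if it has a move to some L; otherwise it is L.
No move ever increases a pile, so every position that can arise here has a ≤ 7 and b ≤ 6; it is enough to label the cells with 0 ≤ a ≤ 7 and 0 ≤ b ≤ 6.
Every move lowers a or b (never raises either), so fill the grid row by row in increasing a, and left to right within a row: each cell's successors are then already labelled.
      b=0  b=1  b=2  b=3  b=4  b=5  b=6
a=0:    L    W    W    L    W    W    L
a=1:    W    W    L    W    W    L    W
a=2:    L    W    W    W    W    W    W
a=3:    W    W    L    W    W    L    W
a=4:    L    W    W    W    W    W    W
a=5:    W    W    L    W    W    L    W
a=6:    L    W    W    W    W    W    W
a=7:    W    W    L    W    W    L    W
Cells with no legal move (terminal, hence L): (0,0).
The remaining L cells, each justified by listing all of its moves:
(0,3): L (options (0,2)(W), (0,1)(W) are all W)
(0,6): L (options (0,5)(W), (0,4)(W), (0,2)(W) are all W)
(1,2): L (options (0,2)(W), (1,1)(W), (1,0)(W), (0,1)(W) are all W)
(1,5): L (options (0,5)(W), (1,4)(W), (1,3)(W), (1,1)(W), (0,4)(W) are all W)
(2,0): L (sole option (1,0)(W) is W)
(3,2): L (options (2,2)(W), (3,1)(W), (3,0)(W), (2,1)(W) are all W)
(3,5): L (options (2,5)(W), (3,4)(W), (3,3)(W), (3,1)(W), (2,4)(W) are all W)
(4,0): L (sole option (3,0)(W) is W)
(5,2): L (options (4,2)(W), (5,1)(W), (5,0)(W), (4,1)(W) are all W)
(5,5): L (options (4,5)(W), (5,4)(W), (5,3)(W), (5,1)(W), (4,4)(W) are all W)
(6,0): L (sole option (5,0)(W) is W)
(7,2): L (options (6,2)(W), (7,1)(W), (7,0)(W), (6,1)(W) are all W)
(7,5): L (options (6,5)(W), (7,4)(W), (7,3)(W), (7,1)(W), (6,4)(W) are all W)
Every other cell has at least one move into one of the L cells above, so it is W.
(3,5): one of the L cells justified above, so L
(7,6): the move to (7,5) reaches an L cell, so W

(3,5): L, (7,6): W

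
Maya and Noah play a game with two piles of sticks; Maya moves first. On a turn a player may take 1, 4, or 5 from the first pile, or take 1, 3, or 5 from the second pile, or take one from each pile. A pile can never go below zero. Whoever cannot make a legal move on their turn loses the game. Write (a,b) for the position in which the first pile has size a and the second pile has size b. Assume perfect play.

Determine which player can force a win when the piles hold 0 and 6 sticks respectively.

Noah wins.

Label each position W (a win for the player to move) or L (a loss). A position with no legal move is L; any other position is W exactly when some move reaches an L, and L when every move reaches a W.
No move ever increases a pile, so every position that can arise here has a ≤ 0 and b ≤ 6; it is enough to label the cells with 0 ≤ a ≤ 0 and 0 ≤ b ≤ 6.
Every move lowers a or b (never raises either), so fill the grid row by row in increasing a, and left to right within a row: each cell's successors are then already labelled.
      b=0  b=1  b=2  b=3  b=4  b=5  b=6
a=0:    L    W    L    W    L    W    L
Cells with no legal move (terminal, hence L): (0,0).
The remaining L cells, each justified by listing all of its moves:
(0,2): L (sole option (0,1)(W) is W)
(0,4): L (options (0,3)(W), (0,1)(W) are all W)
(0,6): L (options (0,5)(W), (0,3)(W), (0,1)(W) are all W)
Every other cell has at least one move into one of the L cells above, so it is W.
The starting position (0,6) is L: whatever Maya does, the opponent receives a W position.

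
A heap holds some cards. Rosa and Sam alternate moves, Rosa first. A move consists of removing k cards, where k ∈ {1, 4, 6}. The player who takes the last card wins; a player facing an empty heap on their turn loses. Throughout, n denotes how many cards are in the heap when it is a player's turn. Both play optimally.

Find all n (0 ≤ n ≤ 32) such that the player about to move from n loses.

0, 2, 5, 7, 10, 12, 15, 17, 20, 22, 25, 27, 30, 32

Work bottom-up. With no move the player to move loses. Otherwise the position is W if at least one move leads to an L position for the opponent, and L if every move leads to a W.
n=0: no move → L
n=1: →0(L), so W
n=2: →1(W) only, which is W, so L
n=3: →2(L), so W
n=4: →0(L), so W
n=5: →4(W), 1(W) — all W, so L
n=6: →5(L), so W
n=7: →6(W), 3(W), 1(W) — all W, so L
n=8: →7(L), so W
n=9: →5(L), so W
n=10: →9(W), 6(W), 4(W) — all W, so L
n=11: →10(L), so W
n=12: →11(W), 8(W), 6(W) — all W, so L
n=13: →12(L), so W
n=14: →10(L), so W
n=15: →14(W), 11(W), 9(W) — all W, so L
n=16: →15(L), so W
n=17: →16(W), 13(W), 11(W) — all W, so L
n=18: →17(L), so W
n=19: →15(L), so W
n=20: →19(W), 16(W), 14(W) — all W, so L
n=21: →20(L), so W
n=22: →21(W), 18(W), 16(W) — all W, so L
n=23: →22(L), so W
n=24: →20(L), so W
n=25: →24(W), 21(W), 19(W) — all W, so L
n=26: →25(L), so W
n=27: →26(W), 23(W), 21(W) — all W, so L
n=28: →27(L), so W
n=29: →25(L), so W
n=30: →29(W), 26(W), 24(W) — all W, so L
n=31: →30(L), so W
n=32: →31(W), 28(W), 26(W) — all W, so L
The losing starting values of n are exactly the entries labelled L in this table (14 of them).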